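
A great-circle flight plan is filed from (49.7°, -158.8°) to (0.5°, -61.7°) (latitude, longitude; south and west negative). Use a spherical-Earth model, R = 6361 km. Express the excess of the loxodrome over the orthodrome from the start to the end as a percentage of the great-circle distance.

Great circle: σ = 1.6441 rad → d_gc = Rσ = 10458.4 km
Rhumb: Δφ = -0.8587, Δλ = +1.6947, Δψ = -0.9938, q = Δφ/Δψ = 0.8640 → d_rh = R√(Δφ²+q²Δλ²) = 10797.8 km
Excess = (10797.8 − 10458.4) / 10458.4 = 339.4 / 10458.4 = 3.245% ≈ 3.2%

3.2%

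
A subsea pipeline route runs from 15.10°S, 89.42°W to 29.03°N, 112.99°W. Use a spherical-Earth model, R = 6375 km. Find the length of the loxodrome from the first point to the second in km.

5526 km

Δψ = ln[tan(π/4+φ₂/2)/tan(π/4+φ₁/2)] = +0.7965;  Δφ = +0.7702 rad,  Δλ = -0.4114 rad
q = Δφ/Δψ = 0.9670
d = R·√(Δφ² + q²Δλ²) = 6375·0.86687 = 5526 km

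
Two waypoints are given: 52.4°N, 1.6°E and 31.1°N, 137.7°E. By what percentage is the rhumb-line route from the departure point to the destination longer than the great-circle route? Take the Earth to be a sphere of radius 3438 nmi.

Great circle: σ = 1.5380 rad → d_gc = Rσ = 5287.6 nmi
Rhumb: Δφ = -0.3718, Δλ = +2.3754, Δψ = -0.5060, q = Δφ/Δψ = 0.7348 → d_rh = R√(Δφ²+q²Δλ²) = 6135.1 nmi
Excess = (6135.1 − 5287.6) / 5287.6 = 847.5 / 5287.6 = 16.03% ≈ 16.0%

16.0%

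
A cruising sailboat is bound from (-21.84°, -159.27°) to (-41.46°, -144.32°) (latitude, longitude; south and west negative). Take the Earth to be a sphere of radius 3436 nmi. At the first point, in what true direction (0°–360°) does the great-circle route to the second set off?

N = sin Δλ·cos φ₂ = +0.1933;  D = cos φ₁ sin φ₂ − sin φ₁ cos φ₂ cos Δλ = -0.3452
initial course = atan2(N, D) = 150.75°

150.7°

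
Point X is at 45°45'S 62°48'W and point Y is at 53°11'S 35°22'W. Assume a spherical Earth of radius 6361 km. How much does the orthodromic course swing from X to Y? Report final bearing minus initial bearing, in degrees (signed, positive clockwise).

-21.1°

At departure: θ₁ = atan2(sin Δλ cos φ₂, cos φ₁ sin φ₂ − sin φ₁ cos φ₂ cos Δλ) = 122.76°
At arrival: θ₂ = atan2(sin Δλ cos φ₁, −cos φ₂ sin φ₁ + sin φ₂ cos φ₁ cos Δλ) = 101.70°
Δθ = θ₂ − θ₁ = -21.1°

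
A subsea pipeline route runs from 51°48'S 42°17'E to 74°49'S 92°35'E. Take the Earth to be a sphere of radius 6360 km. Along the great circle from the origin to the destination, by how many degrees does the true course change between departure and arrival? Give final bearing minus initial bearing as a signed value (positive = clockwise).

-46.3°

At departure: θ₁ = atan2(sin Δλ cos φ₂, cos φ₁ sin φ₂ − sin φ₁ cos φ₂ cos Δλ) = 156.59°
At arrival: θ₂ = atan2(sin Δλ cos φ₁, −cos φ₂ sin φ₁ + sin φ₂ cos φ₁ cos Δλ) = 110.24°
Δθ = θ₂ − θ₁ = -46.3°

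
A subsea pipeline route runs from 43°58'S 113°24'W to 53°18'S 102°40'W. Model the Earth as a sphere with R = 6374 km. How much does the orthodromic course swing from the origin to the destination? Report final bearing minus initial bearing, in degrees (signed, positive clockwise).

-8.1°

Initial bearing θ₁ = atan2(sin Δλ cos φ₂, cos φ₁ sin φ₂ − sin φ₁ cos φ₂ cos Δλ) = 146.70°
Final bearing θ₂ = (initial bearing from the destination back to the start) + 180° = 138.61°
Δθ = θ₂ − θ₁ = -8.1°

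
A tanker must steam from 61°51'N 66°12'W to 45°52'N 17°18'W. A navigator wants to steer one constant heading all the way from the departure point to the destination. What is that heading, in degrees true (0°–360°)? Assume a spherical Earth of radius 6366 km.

119.4°

Meridional parts: M(φ₁)=+1.3834, M(φ₂)=+0.9029 → ΔM = -0.4805;  Δλ = +0.8535 rad
tan C = Δλ / ΔM = -1.7762 → C = 119.38°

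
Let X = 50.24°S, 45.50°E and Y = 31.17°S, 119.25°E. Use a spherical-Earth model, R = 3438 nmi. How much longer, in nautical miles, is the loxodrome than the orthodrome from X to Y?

114 nmi

Great circle: cos σ = sin φ₁ sin φ₂ + cos φ₁ cos φ₂ cos Δλ,  σ = 0.9872 rad → d_gc = 3394.1 nmi
Rhumb line: Δψ = +0.4442, q = Δφ/Δψ = 0.7493, d_rh = R√(Δφ²+q²Δλ²) = 3507.8 nmi
Excess = 3507.8 − 3394.1 = 113.7 ≈ 114 nmi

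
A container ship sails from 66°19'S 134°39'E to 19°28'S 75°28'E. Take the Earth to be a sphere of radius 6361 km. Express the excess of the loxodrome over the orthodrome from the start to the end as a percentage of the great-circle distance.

Great circle: σ = 1.0481 rad → d_gc = Rσ = 6667.1 km
Rhumb: Δφ = +0.8177, Δλ = -1.0329, Δψ = +1.2157, q = Δφ/Δψ = 0.6726 → d_rh = R√(Δφ²+q²Δλ²) = 6825.2 km
Excess = (6825.2 − 6667.1) / 6667.1 = 158.1 / 6667.1 = 2.37% ≈ 2.4%

2.4%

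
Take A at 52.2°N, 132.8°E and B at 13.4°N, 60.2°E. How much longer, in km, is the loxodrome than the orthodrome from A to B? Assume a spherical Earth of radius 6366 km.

184 km

Great circle: cos σ = sin φ₁ sin φ₂ + cos φ₁ cos φ₂ cos Δλ,  σ = 1.2010 rad → d_gc = 7645.7 km
Rhumb line: Δψ = -0.8358, q = Δφ/Δψ = 0.8102, d_rh = R√(Δφ²+q²Δλ²) = 7829.3 km
Excess = 7829.3 − 7645.7 = 183.6 ≈ 184 km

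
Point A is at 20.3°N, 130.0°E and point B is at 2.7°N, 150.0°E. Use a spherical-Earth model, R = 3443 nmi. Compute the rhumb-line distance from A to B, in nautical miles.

Δψ = ln[tan(π/4+φ₂/2)/tan(π/4+φ₁/2)] = -0.3148;  Δφ = -0.3072 rad,  Δλ = +0.3491 rad
q = Δφ/Δψ = 0.9757
d = R·√(Δφ² + q²Δλ²) = 3443·0.45866 = 1579 nmi

1579 nmi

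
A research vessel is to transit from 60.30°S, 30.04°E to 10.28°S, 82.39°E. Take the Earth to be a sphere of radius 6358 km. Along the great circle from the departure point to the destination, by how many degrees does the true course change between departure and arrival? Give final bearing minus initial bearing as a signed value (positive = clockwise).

Initial bearing θ₁ = atan2(sin Δλ cos φ₂, cos φ₁ sin φ₂ − sin φ₁ cos φ₂ cos Δλ) = 60.90°
Final bearing θ₂ = (initial bearing from the destination back to the start) + 180° = 26.10°
Δθ = θ₂ − θ₁ = -34.8°

-34.8°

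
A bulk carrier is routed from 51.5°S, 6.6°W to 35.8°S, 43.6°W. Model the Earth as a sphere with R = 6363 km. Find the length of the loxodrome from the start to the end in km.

Δψ = ln[tan(π/4+φ₂/2)/tan(π/4+φ₁/2)] = +0.3821;  Δφ = +0.2740 rad,  Δλ = -0.6458 rad
q = Δφ/Δψ = 0.7171
d = R·√(Δφ² + q²Δλ²) = 6363·0.53810 = 3424 km

3424 km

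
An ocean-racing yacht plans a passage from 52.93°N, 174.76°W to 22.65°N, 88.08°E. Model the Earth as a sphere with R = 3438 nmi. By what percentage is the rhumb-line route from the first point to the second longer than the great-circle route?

Great circle: σ = 1.3306 rad → d_gc = Rσ = 4574.5 nmi
Rhumb: Δφ = -0.5285, Δλ = -1.6958, Δψ = -0.6868, q = Δφ/Δψ = 0.7695 → d_rh = R√(Δφ²+q²Δλ²) = 4840.3 nmi
Excess = (4840.3 − 4574.5) / 4574.5 = 265.8 / 4574.5 = 5.81% ≈ 5.8%

5.8%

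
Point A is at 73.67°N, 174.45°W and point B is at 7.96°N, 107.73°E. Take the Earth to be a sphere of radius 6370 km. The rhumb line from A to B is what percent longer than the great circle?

Great circle: σ = 1.3780 rad → d_gc = Rσ = 8777.6 km
Rhumb: Δφ = -1.1469, Δλ = -1.3582, Δψ = -1.8022, q = Δφ/Δψ = 0.6364 → d_rh = R√(Δφ²+q²Δλ²) = 9147.8 km
Excess = (9147.8 − 8777.6) / 8777.6 = 370.2 / 8777.6 = 4.22% ≈ 4.2%

4.2%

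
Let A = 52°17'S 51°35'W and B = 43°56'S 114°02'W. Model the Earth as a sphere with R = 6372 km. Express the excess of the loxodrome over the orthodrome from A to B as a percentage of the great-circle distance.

3.0%

Great circle: σ = 0.7188 rad → d_gc = Rσ = 4580.1 km
Rhumb: Δφ = +0.1457, Δλ = -1.0900, Δψ = +0.2189, q = Δφ/Δψ = 0.6657 → d_rh = R√(Δφ²+q²Δλ²) = 4715.5 km
Excess = (4715.5 − 4580.1) / 4580.1 = 135.4 / 4580.1 = 2.96% ≈ 3.0%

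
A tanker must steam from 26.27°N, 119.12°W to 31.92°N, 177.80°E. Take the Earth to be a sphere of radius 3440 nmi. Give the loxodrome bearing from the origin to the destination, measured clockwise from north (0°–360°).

Meridional parts: M(φ₁)=+0.4755, M(φ₂)=+0.5884 → ΔM = +0.1129;  Δλ = -1.1010 rad
tan C = Δλ / ΔM = -9.7494 → C = 275.86°

275.9°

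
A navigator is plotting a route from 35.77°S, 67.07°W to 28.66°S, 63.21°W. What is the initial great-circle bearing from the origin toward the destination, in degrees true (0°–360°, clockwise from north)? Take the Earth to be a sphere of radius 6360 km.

N = sin Δλ·cos φ₂ = +0.0591;  D = cos φ₁ sin φ₂ − sin φ₁ cos φ₂ cos Δλ = +0.1226
initial course = atan2(N, D) = 25.72°

25.7°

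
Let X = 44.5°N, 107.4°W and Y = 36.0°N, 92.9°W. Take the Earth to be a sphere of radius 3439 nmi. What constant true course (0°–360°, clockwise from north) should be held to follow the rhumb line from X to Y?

127.6°

Δψ = ln[tan(π/4+φ₂/2)/tan(π/4+φ₁/2)] = -0.1948
Δλ = +0.2531 rad (taken the short way round)
course = atan2(Δλ, Δψ) = 127.59°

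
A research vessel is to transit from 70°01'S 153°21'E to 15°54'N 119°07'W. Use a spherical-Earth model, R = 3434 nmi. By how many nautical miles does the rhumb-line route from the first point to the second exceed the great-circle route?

221 nmi

Great circle: cos σ = sin φ₁ sin φ₂ + cos φ₁ cos φ₂ cos Δλ,  σ = 1.8166 rad → d_gc = 6238.1 nmi
Rhumb line: Δψ = +2.0174, q = Δφ/Δψ = 0.7433, d_rh = R√(Δφ²+q²Δλ²) = 6459.3 nmi
Excess = 6459.3 − 6238.1 = 221.2 ≈ 221 nmi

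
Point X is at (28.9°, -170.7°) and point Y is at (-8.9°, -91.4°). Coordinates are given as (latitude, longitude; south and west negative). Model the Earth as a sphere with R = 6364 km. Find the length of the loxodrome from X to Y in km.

9485 km

Rhumb course C = atan2(Δλ, Δψ) with Δψ = ln[tan(π/4+φ₂/2)/tan(π/4+φ₁/2)] = -0.6832, Δλ = +1.3840 → C = 116.27°
d = R·|Δφ| / |cos C| = 6364·0.65973 / 0.44265 = 9485 km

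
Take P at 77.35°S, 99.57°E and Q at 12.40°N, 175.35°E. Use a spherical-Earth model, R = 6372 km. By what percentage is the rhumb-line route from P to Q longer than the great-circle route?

3.3%

Great circle: σ = 1.7284 rad → d_gc = Rσ = 11013.6 km
Rhumb: Δφ = +1.5664, Δλ = +1.3226, Δψ = +2.4178, q = Δφ/Δψ = 0.6479 → d_rh = R√(Δφ²+q²Δλ²) = 11377.2 km
Excess = (11377.2 − 11013.6) / 11013.6 = 363.6 / 11013.6 = 3.30% ≈ 3.3%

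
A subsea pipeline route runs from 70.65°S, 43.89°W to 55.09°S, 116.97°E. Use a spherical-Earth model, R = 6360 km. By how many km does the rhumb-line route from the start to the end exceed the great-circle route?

Great circle: cos σ = sin φ₁ sin φ₂ + cos φ₁ cos φ₂ cos Δλ,  σ = 0.9340 rad → d_gc = 5940.5 km
Rhumb line: Δψ = +0.6121, q = Δφ/Δψ = 0.4436, d_rh = R√(Δφ²+q²Δλ²) = 8107.9 km
Excess = 8107.9 − 5940.5 = 2167.4 ≈ 2167 km

2167 km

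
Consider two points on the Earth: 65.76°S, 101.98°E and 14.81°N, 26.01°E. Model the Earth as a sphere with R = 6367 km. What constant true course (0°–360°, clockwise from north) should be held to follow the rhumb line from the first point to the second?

323.6°

Meridional parts: M(φ₁)=-1.5383, M(φ₂)=+0.2614 → ΔM = +1.7997;  Δλ = -1.3259 rad
tan C = Δλ / ΔM = -0.7367 → C = 323.62°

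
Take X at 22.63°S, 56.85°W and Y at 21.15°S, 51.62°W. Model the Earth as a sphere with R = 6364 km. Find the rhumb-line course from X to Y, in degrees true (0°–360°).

73.0°

Meridional parts: M(φ₁)=-0.4057, M(φ₂)=-0.3778 → ΔM = +0.0278;  Δλ = +0.0913 rad
tan C = Δλ / ΔM = +3.2789 → C = 73.04°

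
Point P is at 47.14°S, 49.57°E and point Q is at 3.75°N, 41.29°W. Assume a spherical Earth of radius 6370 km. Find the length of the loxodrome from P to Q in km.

Rhumb course C = atan2(Δλ, Δψ) with Δψ = ln[tan(π/4+φ₂/2)/tan(π/4+φ₁/2)] = +1.0007, Δλ = -1.5858 → C = 302.25°
d = R·|Δφ| / |cos C| = 6370·0.88820 / 0.53367 = 10602 km

10602 km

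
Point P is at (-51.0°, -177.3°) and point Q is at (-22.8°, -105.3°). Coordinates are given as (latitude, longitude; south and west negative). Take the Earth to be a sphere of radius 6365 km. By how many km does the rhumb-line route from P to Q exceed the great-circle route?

Great circle: cos σ = sin φ₁ sin φ₂ + cos φ₁ cos φ₂ cos Δλ,  σ = 1.0696 rad → d_gc = 6808.3 km
Rhumb line: Δψ = +0.6293, q = Δφ/Δψ = 0.7822, d_rh = R√(Δφ²+q²Δλ²) = 6996.7 km
Excess = 6996.7 − 6808.3 = 188.4 ≈ 188 km

188 km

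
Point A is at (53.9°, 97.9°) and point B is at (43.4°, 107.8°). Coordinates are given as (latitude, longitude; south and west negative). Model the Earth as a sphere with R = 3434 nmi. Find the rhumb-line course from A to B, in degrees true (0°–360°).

148.2°

Meridional parts: M(φ₁)=+1.1212, M(φ₂)=+0.8424 → ΔM = -0.2788;  Δλ = +0.1728 rad
tan C = Δλ / ΔM = -0.6198 → C = 148.21°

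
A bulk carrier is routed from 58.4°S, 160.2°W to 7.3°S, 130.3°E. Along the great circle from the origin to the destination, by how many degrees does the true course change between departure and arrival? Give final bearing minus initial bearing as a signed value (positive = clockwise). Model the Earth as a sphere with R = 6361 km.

+45.3°

At departure: θ₁ = atan2(sin Δλ cos φ₂, cos φ₁ sin φ₂ − sin φ₁ cos φ₂ cos Δλ) = 283.86°
At arrival: θ₂ = atan2(sin Δλ cos φ₁, −cos φ₂ sin φ₁ + sin φ₂ cos φ₁ cos Δλ) = 329.14°
Δθ = θ₂ − θ₁ = +45.3°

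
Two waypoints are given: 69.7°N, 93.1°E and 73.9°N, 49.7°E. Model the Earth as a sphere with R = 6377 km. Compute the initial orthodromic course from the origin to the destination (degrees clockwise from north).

307.1°

θ = atan2( sin Δλ·cos φ₂ ,  cos φ₁ sin φ₂ − sin φ₁ cos φ₂ cos Δλ )
  = atan2(-0.1905, +0.1444) = 307.15°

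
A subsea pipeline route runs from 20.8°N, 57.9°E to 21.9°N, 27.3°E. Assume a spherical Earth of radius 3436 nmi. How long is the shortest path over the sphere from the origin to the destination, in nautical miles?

Haversine: a = sin²(Δφ/2)+cos φ₁ cos φ₂ sin²(Δλ/2) = 0.06049;  σ = 2·atan2(√a,√(1−a))
σ = 28.475° → d = Rσ = 3436·0.49698 = 1708 nmi

1708 nmi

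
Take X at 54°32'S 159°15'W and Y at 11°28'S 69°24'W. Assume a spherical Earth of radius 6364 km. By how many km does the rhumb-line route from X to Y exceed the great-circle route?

362 km

Great circle: cos σ = sin φ₁ sin φ₂ + cos φ₁ cos φ₂ cos Δλ,  σ = 1.4067 rad → d_gc = 8952.0 km
Rhumb line: Δψ = +0.9386, q = Δφ/Δψ = 0.8008, d_rh = R√(Δφ²+q²Δλ²) = 9314.1 km
Excess = 9314.1 − 8952.0 = 362.1 ≈ 362 km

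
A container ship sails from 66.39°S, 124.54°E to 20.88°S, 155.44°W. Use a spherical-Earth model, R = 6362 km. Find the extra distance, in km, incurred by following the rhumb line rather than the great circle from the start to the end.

Great circle: cos σ = sin φ₁ sin φ₂ + cos φ₁ cos φ₂ cos Δλ,  σ = 1.1686 rad → d_gc = 7434.7 km
Rhumb line: Δψ = +1.1926, q = Δφ/Δψ = 0.6660, d_rh = R√(Δφ²+q²Δλ²) = 7781.6 km
Excess = 7781.6 − 7434.7 = 346.9 ≈ 347 km

347 km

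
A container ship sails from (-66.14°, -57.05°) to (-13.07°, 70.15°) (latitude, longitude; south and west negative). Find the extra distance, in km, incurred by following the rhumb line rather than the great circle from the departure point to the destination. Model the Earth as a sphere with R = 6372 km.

Great circle: cos σ = sin φ₁ sin φ₂ + cos φ₁ cos φ₂ cos Δλ,  σ = 1.6022 rad → d_gc = 10209.31 km
Rhumb line: Δψ = +1.3245, q = Δφ/Δψ = 0.6993, d_rh = R√(Δφ²+q²Δλ²) = 11519.84 km
Excess = 11519.84 − 10209.31 = 1310.53 ≈ 1311 km

1311 km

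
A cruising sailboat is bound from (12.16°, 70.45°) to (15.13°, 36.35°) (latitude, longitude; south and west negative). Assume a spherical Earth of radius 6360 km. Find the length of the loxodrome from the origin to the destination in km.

Rhumb course C = atan2(Δλ, Δψ) with Δψ = ln[tan(π/4+φ₂/2)/tan(π/4+φ₁/2)] = +0.0533, Δλ = -0.5952 → C = 275.12°
d = R·|Δφ| / |cos C| = 6360·0.05184 / 0.08928 = 3693 km

3693 km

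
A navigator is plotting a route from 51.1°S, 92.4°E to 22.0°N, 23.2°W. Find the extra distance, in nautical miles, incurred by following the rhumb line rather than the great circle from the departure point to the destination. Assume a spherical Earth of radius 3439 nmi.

195 nmi

Great circle: cos σ = sin φ₁ sin φ₂ + cos φ₁ cos φ₂ cos Δλ,  σ = 2.1449 rad → d_gc = 7376.4 nmi
Rhumb line: Δψ = +1.4347, q = Δφ/Δψ = 0.8893, d_rh = R√(Δφ²+q²Δλ²) = 7571.3 nmi
Excess = 7571.3 − 7376.4 = 194.9 ≈ 195 nmi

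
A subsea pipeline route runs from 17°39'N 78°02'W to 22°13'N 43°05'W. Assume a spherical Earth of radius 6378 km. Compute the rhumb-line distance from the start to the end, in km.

Δψ = ln[tan(π/4+φ₂/2)/tan(π/4+φ₁/2)] = +0.0848;  Δφ = +0.0797 rad,  Δλ = +0.6100 rad
q = Δφ/Δψ = 0.9398
d = R·√(Δφ² + q²Δλ²) = 6378·0.57877 = 3691 km

3691 km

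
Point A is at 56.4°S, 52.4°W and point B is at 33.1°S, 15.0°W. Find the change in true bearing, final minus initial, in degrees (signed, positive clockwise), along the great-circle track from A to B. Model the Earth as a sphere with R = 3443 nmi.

-27.3°

At departure: θ₁ = atan2(sin Δλ cos φ₂, cos φ₁ sin φ₂ − sin φ₁ cos φ₂ cos Δλ) = 63.64°
At arrival: θ₂ = atan2(sin Δλ cos φ₁, −cos φ₂ sin φ₁ + sin φ₂ cos φ₁ cos Δλ) = 36.29°
Δθ = θ₂ − θ₁ = -27.3°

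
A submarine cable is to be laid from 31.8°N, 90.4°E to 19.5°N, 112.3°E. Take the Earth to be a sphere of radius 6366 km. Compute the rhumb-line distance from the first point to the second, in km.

Rhumb course C = atan2(Δλ, Δψ) with Δψ = ln[tan(π/4+φ₂/2)/tan(π/4+φ₁/2)] = -0.2388, Δλ = +0.3822 → C = 122.00°
d = R·|Δφ| / |cos C| = 6366·0.21468 / 0.52988 = 2579 km

2579 km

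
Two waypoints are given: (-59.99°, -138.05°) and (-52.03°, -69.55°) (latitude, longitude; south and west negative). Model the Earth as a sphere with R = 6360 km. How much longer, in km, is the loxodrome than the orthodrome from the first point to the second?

183 km

Great circle: cos σ = sin φ₁ sin φ₂ + cos φ₁ cos φ₂ cos Δλ,  σ = 0.6511 rad → d_gc = 4140.9 km
Rhumb line: Δψ = +0.2496, q = Δφ/Δψ = 0.5566, d_rh = R√(Δφ²+q²Δλ²) = 4323.6 km
Excess = 4323.6 − 4140.9 = 182.7 ≈ 183 km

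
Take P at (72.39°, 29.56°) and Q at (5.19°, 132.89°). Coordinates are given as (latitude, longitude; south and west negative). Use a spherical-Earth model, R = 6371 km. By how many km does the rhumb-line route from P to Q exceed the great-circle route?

Great circle: cos σ = sin φ₁ sin φ₂ + cos φ₁ cos φ₂ cos Δλ,  σ = 1.5540 rad → d_gc = 9900.8 km
Rhumb line: Δψ = -1.7743, q = Δφ/Δψ = 0.6610, d_rh = R√(Δφ²+q²Δλ²) = 10654.6 km
Excess = 10654.6 − 9900.8 = 753.8 ≈ 754 km

754 km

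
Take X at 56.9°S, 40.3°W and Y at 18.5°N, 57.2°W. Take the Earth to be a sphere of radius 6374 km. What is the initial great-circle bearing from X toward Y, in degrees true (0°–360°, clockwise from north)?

N = sin Δλ·cos φ₂ = -0.2757;  D = cos φ₁ sin φ₂ − sin φ₁ cos φ₂ cos Δλ = +0.9334
initial course = atan2(N, D) = 343.55°

343.5°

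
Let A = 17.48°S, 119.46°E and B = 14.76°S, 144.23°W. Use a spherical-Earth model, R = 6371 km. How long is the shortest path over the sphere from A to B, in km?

Haversine: a = sin²(Δφ/2)+cos φ₁ cos φ₂ sin²(Δλ/2) = 0.51242;  σ = 2·atan2(√a,√(1−a))
σ = 91.424° → d = Rσ = 6371·1.59565 = 10166 km

10166 km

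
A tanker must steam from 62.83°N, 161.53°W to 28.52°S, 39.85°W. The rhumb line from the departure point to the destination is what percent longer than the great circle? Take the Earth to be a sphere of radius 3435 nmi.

Great circle: σ = 2.2594 rad → d_gc = Rσ = 7761.2 nmi
Rhumb: Δφ = -1.5944, Δλ = +2.1237, Δψ = -1.9400, q = Δφ/Δψ = 0.8218 → d_rh = R√(Δφ²+q²Δλ²) = 8120.2 nmi
Excess = (8120.2 − 7761.2) / 7761.2 = 359.0 / 7761.2 = 4.63% ≈ 4.6%

4.6%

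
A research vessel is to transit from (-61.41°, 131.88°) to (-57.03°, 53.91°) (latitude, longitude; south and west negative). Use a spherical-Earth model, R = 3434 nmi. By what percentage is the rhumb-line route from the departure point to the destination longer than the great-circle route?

Great circle: σ = 0.6585 rad → d_gc = Rσ = 2261.1 nmi
Rhumb: Δφ = +0.0764, Δλ = -1.3608, Δψ = +0.1496, q = Δφ/Δψ = 0.5109 → d_rh = R√(Δφ²+q²Δλ²) = 2401.9 nmi
Excess = (2401.9 − 2261.1) / 2261.1 = 140.8 / 2261.1 = 6.23% ≈ 6.2%

6.2%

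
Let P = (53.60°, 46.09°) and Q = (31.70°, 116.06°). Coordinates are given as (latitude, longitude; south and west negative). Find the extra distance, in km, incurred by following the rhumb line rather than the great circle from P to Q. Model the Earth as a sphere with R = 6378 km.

Great circle: cos σ = sin φ₁ sin φ₂ + cos φ₁ cos φ₂ cos Δλ,  σ = 0.9324 rad → d_gc = 5947.1 km
Rhumb line: Δψ = -0.5285, q = Δφ/Δψ = 0.7232, d_rh = R√(Δφ²+q²Δλ²) = 6138.1 km
Excess = 6138.1 − 5947.1 = 191.0 ≈ 191 km

191 km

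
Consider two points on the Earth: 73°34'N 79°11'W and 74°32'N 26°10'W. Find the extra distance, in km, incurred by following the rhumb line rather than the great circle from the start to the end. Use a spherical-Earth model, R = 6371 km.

53 km

Great circle: cos σ = sin φ₁ sin φ₂ + cos φ₁ cos φ₂ cos Δλ,  σ = 0.2464 rad → d_gc = 1569.7 km
Rhumb line: Δψ = +0.0614, q = Δφ/Δψ = 0.2747, d_rh = R√(Δφ²+q²Δλ²) = 1623.1 km
Excess = 1623.1 − 1569.7 = 53.4 ≈ 53 km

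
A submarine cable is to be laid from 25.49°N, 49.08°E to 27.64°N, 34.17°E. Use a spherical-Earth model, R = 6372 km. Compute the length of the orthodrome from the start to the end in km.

Haversine: a = sin²(Δφ/2)+cos φ₁ cos φ₂ sin²(Δλ/2) = 0.01381;  σ = 2·atan2(√a,√(1−a))
σ = 13.499° → d = Rσ = 6372·0.23561 = 1501 km

1501 km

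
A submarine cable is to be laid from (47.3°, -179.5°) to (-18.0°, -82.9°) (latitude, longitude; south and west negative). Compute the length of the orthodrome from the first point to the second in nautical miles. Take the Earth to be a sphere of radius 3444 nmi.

Haversine: a = sin²(Δφ/2)+cos φ₁ cos φ₂ sin²(Δλ/2) = 0.65062;  σ = 2·atan2(√a,√(1−a))
σ = 107.532° → d = Rσ = 3444·1.87678 = 6464 nmi

6464 nmi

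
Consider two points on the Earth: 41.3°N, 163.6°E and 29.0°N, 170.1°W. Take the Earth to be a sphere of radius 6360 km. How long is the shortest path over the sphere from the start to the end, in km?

Haversine: a = sin²(Δφ/2)+cos φ₁ cos φ₂ sin²(Δλ/2) = 0.04549;  σ = 2·atan2(√a,√(1−a))
σ = 24.628° → d = Rσ = 6360·0.42985 = 2734 km

2734 km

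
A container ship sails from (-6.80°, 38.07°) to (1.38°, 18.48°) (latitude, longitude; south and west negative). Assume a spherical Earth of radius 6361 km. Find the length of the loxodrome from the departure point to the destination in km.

2353 km

Δψ = ln[tan(π/4+φ₂/2)/tan(π/4+φ₁/2)] = +0.1430;  Δφ = +0.1428 rad,  Δλ = -0.3419 rad
q = Δφ/Δψ = 0.9980
d = R·√(Δφ² + q²Δλ²) = 6361·0.36990 = 2353 km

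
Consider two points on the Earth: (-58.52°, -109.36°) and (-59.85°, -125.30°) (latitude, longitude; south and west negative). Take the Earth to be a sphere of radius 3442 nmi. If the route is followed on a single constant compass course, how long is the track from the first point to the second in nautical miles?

497 nmi

Δψ = ln[tan(π/4+φ₂/2)/tan(π/4+φ₁/2)] = -0.0453;  Δφ = -0.0232 rad,  Δλ = -0.2782 rad
q = Δφ/Δψ = 0.5122
d = R·√(Δφ² + q²Δλ²) = 3442·0.14437 = 497 nmi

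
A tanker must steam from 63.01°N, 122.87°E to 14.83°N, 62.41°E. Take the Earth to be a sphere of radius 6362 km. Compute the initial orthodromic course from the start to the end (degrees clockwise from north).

θ = atan2( sin Δλ·cos φ₂ ,  cos φ₁ sin φ₂ − sin φ₁ cos φ₂ cos Δλ )
  = atan2(-0.8410, -0.3085) = 249.85°

249.9°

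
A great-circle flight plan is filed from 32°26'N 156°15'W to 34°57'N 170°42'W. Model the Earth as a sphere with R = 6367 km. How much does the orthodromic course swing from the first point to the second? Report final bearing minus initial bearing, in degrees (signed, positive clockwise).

-8.0°

Initial bearing θ₁ = atan2(sin Δλ cos φ₂, cos φ₁ sin φ₂ − sin φ₁ cos φ₂ cos Δλ) = 285.78°
Final bearing θ₂ = (initial bearing from the destination back to the start) + 180° = 277.74°
Δθ = θ₂ − θ₁ = -8.0°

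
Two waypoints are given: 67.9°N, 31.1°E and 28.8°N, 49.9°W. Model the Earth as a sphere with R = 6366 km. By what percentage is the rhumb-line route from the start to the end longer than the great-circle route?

Great circle: σ = 1.0496 rad → d_gc = Rσ = 6681.6 km
Rhumb: Δφ = -0.6824, Δλ = -1.4137, Δψ = -1.1080, q = Δφ/Δψ = 0.6159 → d_rh = R√(Δφ²+q²Δλ²) = 7042.5 km
Excess = (7042.5 − 6681.6) / 6681.6 = 360.9 / 6681.6 = 5.40% ≈ 5.4%

5.4%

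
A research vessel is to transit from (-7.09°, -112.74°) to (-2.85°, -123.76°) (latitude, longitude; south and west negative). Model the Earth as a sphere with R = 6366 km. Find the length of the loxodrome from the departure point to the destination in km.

1307 km

Δψ = ln[tan(π/4+φ₂/2)/tan(π/4+φ₁/2)] = +0.0743;  Δφ = +0.0740 rad,  Δλ = -0.1923 rad
q = Δφ/Δψ = 0.9960
d = R·√(Δφ² + q²Δλ²) = 6366·0.20536 = 1307 km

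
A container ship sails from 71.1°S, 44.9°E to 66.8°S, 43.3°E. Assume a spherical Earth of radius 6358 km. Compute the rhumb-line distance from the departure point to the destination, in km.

481 km

Rhumb course C = atan2(Δλ, Δψ) with Δψ = ln[tan(π/4+φ₂/2)/tan(π/4+φ₁/2)] = +0.2097, Δλ = -0.0279 → C = 352.41°
d = R·|Δφ| / |cos C| = 6358·0.07505 / 0.99125 = 481 km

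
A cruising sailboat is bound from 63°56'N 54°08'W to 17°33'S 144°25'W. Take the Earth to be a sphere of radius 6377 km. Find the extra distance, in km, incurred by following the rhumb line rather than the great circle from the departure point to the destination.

Great circle: cos σ = sin φ₁ sin φ₂ + cos φ₁ cos φ₂ cos Δλ,  σ = 1.8472 rad → d_gc = 11779.9 km
Rhumb line: Δψ = -1.7745, q = Δφ/Δψ = 0.8015, d_rh = R√(Δφ²+q²Δλ²) = 12128.7 km
Excess = 12128.7 − 11779.9 = 348.8 ≈ 349 km

349 km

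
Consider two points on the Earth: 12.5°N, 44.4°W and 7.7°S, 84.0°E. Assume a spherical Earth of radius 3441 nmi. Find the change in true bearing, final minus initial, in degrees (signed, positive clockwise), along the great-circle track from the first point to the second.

+10.1°

Initial bearing θ₁ = atan2(sin Δλ cos φ₂, cos φ₁ sin φ₂ − sin φ₁ cos φ₂ cos Δλ) = 89.82°
Final bearing θ₂ = (initial bearing from the destination back to the start) + 180° = 99.88°
Δθ = θ₂ − θ₁ = +10.1°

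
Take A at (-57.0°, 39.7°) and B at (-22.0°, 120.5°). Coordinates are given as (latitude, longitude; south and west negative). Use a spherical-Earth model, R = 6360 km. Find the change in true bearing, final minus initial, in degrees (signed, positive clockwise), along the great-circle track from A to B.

At departure: θ₁ = atan2(sin Δλ cos φ₂, cos φ₁ sin φ₂ − sin φ₁ cos φ₂ cos Δλ) = 94.98°
At arrival: θ₂ = atan2(sin Δλ cos φ₁, −cos φ₂ sin φ₁ + sin φ₂ cos φ₁ cos Δλ) = 35.82°
Δθ = θ₂ − θ₁ = -59.2°

-59.2°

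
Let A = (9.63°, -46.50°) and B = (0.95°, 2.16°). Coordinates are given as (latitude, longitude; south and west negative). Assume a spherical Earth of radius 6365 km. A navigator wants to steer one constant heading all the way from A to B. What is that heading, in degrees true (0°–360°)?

Meridional parts: M(φ₁)=+0.1689, M(φ₂)=+0.0166 → ΔM = -0.1523;  Δλ = +0.8493 rad
tan C = Δλ / ΔM = -5.5767 → C = 100.17°

100.2°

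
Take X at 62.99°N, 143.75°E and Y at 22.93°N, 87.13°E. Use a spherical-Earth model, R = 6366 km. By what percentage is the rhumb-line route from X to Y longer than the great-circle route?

2.1%

Great circle: σ = 0.9555 rad → d_gc = Rσ = 6082.5 km
Rhumb: Δφ = -0.6992, Δλ = -0.9882, Δψ = -1.0151, q = Δφ/Δψ = 0.6888 → d_rh = R√(Δφ²+q²Δλ²) = 6211.9 km
Excess = (6211.9 − 6082.5) / 6082.5 = 129.4 / 6082.5 = 2.13% ≈ 2.1%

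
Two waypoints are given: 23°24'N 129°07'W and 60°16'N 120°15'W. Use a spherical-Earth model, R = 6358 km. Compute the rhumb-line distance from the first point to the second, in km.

4150 km

Rhumb course C = atan2(Δλ, Δψ) with Δψ = ln[tan(π/4+φ₂/2)/tan(π/4+φ₁/2)] = +0.9060, Δλ = +0.1548 → C = 9.69°
d = R·|Δφ| / |cos C| = 6358·0.64344 / 0.98573 = 4150 km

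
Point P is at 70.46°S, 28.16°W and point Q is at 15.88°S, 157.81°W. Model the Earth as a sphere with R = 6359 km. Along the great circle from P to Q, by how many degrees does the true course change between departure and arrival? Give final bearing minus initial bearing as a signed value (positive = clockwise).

+117.2°

At departure: θ₁ = atan2(sin Δλ cos φ₂, cos φ₁ sin φ₂ − sin φ₁ cos φ₂ cos Δλ) = 227.87°
At arrival: θ₂ = atan2(sin Δλ cos φ₁, −cos φ₂ sin φ₁ + sin φ₂ cos φ₁ cos Δλ) = 345.06°
Δθ = θ₂ − θ₁ = +117.2°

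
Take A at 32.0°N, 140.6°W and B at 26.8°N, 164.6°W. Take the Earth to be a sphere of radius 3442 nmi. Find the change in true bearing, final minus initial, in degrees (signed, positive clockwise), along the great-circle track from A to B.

-11.9°

Initial bearing θ₁ = atan2(sin Δλ cos φ₂, cos φ₁ sin φ₂ − sin φ₁ cos φ₂ cos Δλ) = 262.20°
Final bearing θ₂ = (initial bearing from the destination back to the start) + 180° = 250.27°
Δθ = θ₂ − θ₁ = -11.9°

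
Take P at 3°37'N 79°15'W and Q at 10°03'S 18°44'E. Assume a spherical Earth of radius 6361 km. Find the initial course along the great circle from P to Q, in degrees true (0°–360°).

99.6°

N = sin Δλ·cos φ₂ = +0.9751;  D = cos φ₁ sin φ₂ − sin φ₁ cos φ₂ cos Δλ = -0.1655
initial course = atan2(N, D) = 99.63°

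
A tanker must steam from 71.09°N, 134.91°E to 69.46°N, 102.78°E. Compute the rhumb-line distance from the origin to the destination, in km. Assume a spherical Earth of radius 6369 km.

Rhumb course C = atan2(Δλ, Δψ) with Δψ = ln[tan(π/4+φ₂/2)/tan(π/4+φ₁/2)] = -0.0843, Δλ = -0.5608 → C = 261.45°
d = R·|Δφ| / |cos C| = 6369·0.02845 / 0.14872 = 1218 km

1218 km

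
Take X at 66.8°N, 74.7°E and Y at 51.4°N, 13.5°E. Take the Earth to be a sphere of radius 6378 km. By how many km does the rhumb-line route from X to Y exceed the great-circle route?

Great circle: cos σ = sin φ₁ sin φ₂ + cos φ₁ cos φ₂ cos Δλ,  σ = 0.5795 rad → d_gc = 3696.19 km
Rhumb line: Δψ = -0.5342, q = Δφ/Δψ = 0.5032, d_rh = R√(Δφ²+q²Δλ²) = 3832.73 km
Excess = 3832.73 − 3696.19 = 136.54 ≈ 137 km

137 km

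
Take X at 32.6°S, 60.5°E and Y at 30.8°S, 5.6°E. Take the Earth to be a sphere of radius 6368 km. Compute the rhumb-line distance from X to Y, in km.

Δψ = ln[tan(π/4+φ₂/2)/tan(π/4+φ₁/2)] = +0.0369;  Δφ = +0.0314 rad,  Δλ = -0.9582 rad
q = Δφ/Δψ = 0.8507
d = R·√(Δφ² + q²Δλ²) = 6368·0.81578 = 5195 km

5195 km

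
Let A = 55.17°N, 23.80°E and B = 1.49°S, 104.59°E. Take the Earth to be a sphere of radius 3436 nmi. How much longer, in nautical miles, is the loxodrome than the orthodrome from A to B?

124 nmi

Great circle: cos σ = sin φ₁ sin φ₂ + cos φ₁ cos φ₂ cos Δλ,  σ = 1.5007 rad → d_gc = 5156.4 nmi
Rhumb line: Δψ = -1.1854, q = Δφ/Δψ = 0.8342, d_rh = R√(Δφ²+q²Δλ²) = 5280.3 nmi
Excess = 5280.3 − 5156.4 = 123.9 ≈ 124 nmi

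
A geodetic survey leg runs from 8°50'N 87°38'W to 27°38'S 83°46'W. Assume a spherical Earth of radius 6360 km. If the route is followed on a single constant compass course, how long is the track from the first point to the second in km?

Rhumb course C = atan2(Δλ, Δψ) with Δψ = ln[tan(π/4+φ₂/2)/tan(π/4+φ₁/2)] = -0.6569, Δλ = +0.0675 → C = 174.13°
d = R·|Δφ| / |cos C| = 6360·0.63646 / 0.99476 = 4069 km

4069 km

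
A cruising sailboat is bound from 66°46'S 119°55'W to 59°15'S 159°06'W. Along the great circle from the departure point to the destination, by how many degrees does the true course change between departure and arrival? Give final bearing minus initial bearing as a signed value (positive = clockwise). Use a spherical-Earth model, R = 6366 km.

Initial bearing θ₁ = atan2(sin Δλ cos φ₂, cos φ₁ sin φ₂ − sin φ₁ cos φ₂ cos Δλ) = 274.45°
Final bearing θ₂ = (initial bearing from the destination back to the start) + 180° = 309.72°
Δθ = θ₂ − θ₁ = +35.3°

+35.3°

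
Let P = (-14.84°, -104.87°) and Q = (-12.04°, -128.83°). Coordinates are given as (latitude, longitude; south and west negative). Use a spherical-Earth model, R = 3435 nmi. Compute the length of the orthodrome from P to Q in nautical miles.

1406 nmi

Haversine: a = sin²(Δφ/2)+cos φ₁ cos φ₂ sin²(Δλ/2) = 0.04133;  σ = 2·atan2(√a,√(1−a))
σ = 23.459° → d = Rσ = 3435·0.40944 = 1406 nmi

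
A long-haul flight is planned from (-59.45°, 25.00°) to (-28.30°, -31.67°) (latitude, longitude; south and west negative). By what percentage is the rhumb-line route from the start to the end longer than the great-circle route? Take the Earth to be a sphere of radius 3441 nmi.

Great circle: σ = 0.8577 rad → d_gc = Rσ = 2951.3 nmi
Rhumb: Δφ = +0.5437, Δλ = -0.9891, Δψ = +0.7826, q = Δφ/Δψ = 0.6947 → d_rh = R√(Δφ²+q²Δλ²) = 3015.0 nmi
Excess = (3015.0 − 2951.3) / 2951.3 = 63.7 / 2951.3 = 2.16% ≈ 2.2%

2.2%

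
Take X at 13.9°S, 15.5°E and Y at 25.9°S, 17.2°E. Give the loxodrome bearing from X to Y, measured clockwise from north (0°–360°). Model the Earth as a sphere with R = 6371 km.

Δψ = ln[tan(π/4+φ₂/2)/tan(π/4+φ₁/2)] = -0.2233
Δλ = +0.0297 rad (taken the short way round)
course = atan2(Δλ, Δψ) = 172.43°

172.4°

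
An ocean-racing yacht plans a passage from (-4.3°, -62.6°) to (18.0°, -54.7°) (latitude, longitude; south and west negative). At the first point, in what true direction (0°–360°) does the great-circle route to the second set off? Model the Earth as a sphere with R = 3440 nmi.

N = sin Δλ·cos φ₂ = +0.1307;  D = cos φ₁ sin φ₂ − sin φ₁ cos φ₂ cos Δλ = +0.3788
initial course = atan2(N, D) = 19.04°

19.0°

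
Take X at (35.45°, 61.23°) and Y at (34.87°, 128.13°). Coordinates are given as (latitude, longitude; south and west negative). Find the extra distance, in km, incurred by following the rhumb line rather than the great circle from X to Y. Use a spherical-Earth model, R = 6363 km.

125 km

Great circle: cos σ = sin φ₁ sin φ₂ + cos φ₁ cos φ₂ cos Δλ,  σ = 0.9350 rad → d_gc = 5949.5 km
Rhumb line: Δψ = -0.0124, q = Δφ/Δψ = 0.8175, d_rh = R√(Δφ²+q²Δλ²) = 6074.3 km
Excess = 6074.3 − 5949.5 = 124.8 ≈ 125 km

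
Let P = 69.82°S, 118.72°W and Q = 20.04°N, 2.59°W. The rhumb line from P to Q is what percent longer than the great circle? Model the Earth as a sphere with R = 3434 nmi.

Great circle: σ = 2.0537 rad → d_gc = Rσ = 7052.5 nmi
Rhumb: Δφ = +1.5684, Δλ = +2.0269, Δψ = +2.0834, q = Δφ/Δψ = 0.7528 → d_rh = R√(Δφ²+q²Δλ²) = 7513.9 nmi
Excess = (7513.9 − 7052.5) / 7052.5 = 461.4 / 7052.5 = 6.54% ≈ 6.5%

6.5%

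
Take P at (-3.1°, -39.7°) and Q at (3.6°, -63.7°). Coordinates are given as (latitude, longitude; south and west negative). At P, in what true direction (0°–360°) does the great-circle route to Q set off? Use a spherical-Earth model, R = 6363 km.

θ = atan2( sin Δλ·cos φ₂ ,  cos φ₁ sin φ₂ − sin φ₁ cos φ₂ cos Δλ )
  = atan2(-0.4059, +0.1120) = 285.43°

285.4°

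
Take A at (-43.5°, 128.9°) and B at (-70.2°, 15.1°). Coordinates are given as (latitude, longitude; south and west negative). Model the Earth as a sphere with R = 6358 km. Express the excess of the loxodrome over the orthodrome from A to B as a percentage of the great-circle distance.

Great circle: σ = 0.9902 rad → d_gc = Rσ = 6295.8 km
Rhumb: Δφ = -0.4660, Δλ = -1.9862, Δψ = -0.9008, q = Δφ/Δψ = 0.5173 → d_rh = R√(Δφ²+q²Δλ²) = 7173.0 km
Excess = (7173.0 − 6295.8) / 6295.8 = 877.2 / 6295.8 = 13.93% ≈ 13.9%

13.9%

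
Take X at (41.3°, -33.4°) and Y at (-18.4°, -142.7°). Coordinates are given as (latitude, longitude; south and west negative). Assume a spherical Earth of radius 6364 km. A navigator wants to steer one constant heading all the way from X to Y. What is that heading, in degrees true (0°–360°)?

Δψ = ln[tan(π/4+φ₂/2)/tan(π/4+φ₁/2)] = -1.1196
Δλ = -1.9076 rad (taken the short way round)
course = atan2(Δλ, Δψ) = 239.59°

239.6°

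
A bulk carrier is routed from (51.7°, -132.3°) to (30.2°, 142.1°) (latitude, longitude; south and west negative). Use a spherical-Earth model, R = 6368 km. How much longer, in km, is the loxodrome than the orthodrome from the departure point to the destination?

Great circle: cos σ = sin φ₁ sin φ₂ + cos φ₁ cos φ₂ cos Δλ,  σ = 1.1198 rad → d_gc = 7131.0 km
Rhumb line: Δψ = -0.5043, q = Δφ/Δψ = 0.7440, d_rh = R√(Δφ²+q²Δλ²) = 7471.0 km
Excess = 7471.0 − 7131.0 = 340.0 ≈ 340 km

340 km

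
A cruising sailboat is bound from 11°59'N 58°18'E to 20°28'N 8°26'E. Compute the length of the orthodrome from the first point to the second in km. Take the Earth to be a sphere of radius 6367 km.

cos σ = sin φ₁ sin φ₂ + cos φ₁ cos φ₂ cos Δλ
      = sin(11.98°)sin(20.47°) + cos(11.98°)cos(20.47°)cos(-49.87°) = 0.6633
σ = 48.446° → d = Rσ = 6367·0.84555 = 5384 km

5384 km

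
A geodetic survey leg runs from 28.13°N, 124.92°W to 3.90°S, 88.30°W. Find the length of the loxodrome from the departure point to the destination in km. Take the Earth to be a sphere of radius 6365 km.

5294 km

Rhumb course C = atan2(Δλ, Δψ) with Δψ = ln[tan(π/4+φ₂/2)/tan(π/4+φ₁/2)] = -0.5801, Δλ = +0.6391 → C = 132.23°
d = R·|Δφ| / |cos C| = 6365·0.55903 / 0.67207 = 5294 km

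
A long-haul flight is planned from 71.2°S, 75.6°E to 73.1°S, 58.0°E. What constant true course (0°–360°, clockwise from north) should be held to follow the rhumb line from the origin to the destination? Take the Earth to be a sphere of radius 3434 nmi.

250.6°

Meridional parts: M(φ₁)=-1.7985, M(φ₂)=-1.9068 → ΔM = -0.1083;  Δλ = -0.3072 rad
tan C = Δλ / ΔM = +2.8368 → C = 250.58°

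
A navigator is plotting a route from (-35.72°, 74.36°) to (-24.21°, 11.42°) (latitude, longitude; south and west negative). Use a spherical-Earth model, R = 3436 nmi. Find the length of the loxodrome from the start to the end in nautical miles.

Rhumb course C = atan2(Δλ, Δψ) with Δψ = ln[tan(π/4+φ₂/2)/tan(π/4+φ₁/2)] = +0.2325, Δλ = -1.0985 → C = 281.95°
d = R·|Δφ| / |cos C| = 3436·0.20089 / 0.20709 = 3333 nmi

3333 nmi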